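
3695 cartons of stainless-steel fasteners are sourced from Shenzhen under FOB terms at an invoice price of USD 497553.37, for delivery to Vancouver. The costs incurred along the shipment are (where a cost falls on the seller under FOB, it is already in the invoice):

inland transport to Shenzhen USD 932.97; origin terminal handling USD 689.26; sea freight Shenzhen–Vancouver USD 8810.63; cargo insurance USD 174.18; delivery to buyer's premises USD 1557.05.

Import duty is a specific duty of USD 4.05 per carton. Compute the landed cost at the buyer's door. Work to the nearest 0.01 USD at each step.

FOB: the seller bears costs until goods are on board at the origin port; the buyer bears freight, insurance and all costs thereafter.
Already in the invoice (seller's account under FOB): inland to port, origin terminal — exclude.
CIF value = FOB price + freight + insurance = 497553.37 + 8810.63 + 174.18 = 506538.18
Import duty = 3695 × 4.05 = 14964.75
Buyer bears: freight 8810.63 + insurance 174.18 + delivery 1557.05 + duty 14964.75 = 25506.61
Landed cost = invoice 497553.37 + 25506.61 = 523059.98

Total landed cost: USD 523059.98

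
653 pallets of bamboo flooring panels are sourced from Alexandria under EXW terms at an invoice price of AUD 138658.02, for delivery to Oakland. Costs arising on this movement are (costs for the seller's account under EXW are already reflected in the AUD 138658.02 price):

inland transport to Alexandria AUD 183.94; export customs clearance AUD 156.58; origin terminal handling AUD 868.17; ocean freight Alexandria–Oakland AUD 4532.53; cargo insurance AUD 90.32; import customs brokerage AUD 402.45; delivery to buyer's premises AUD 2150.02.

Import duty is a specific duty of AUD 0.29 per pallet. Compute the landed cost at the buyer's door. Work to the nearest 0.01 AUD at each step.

EXW: the seller makes goods available at their premises; the buyer bears all onward costs.
CIF value = EXW price + inland to port + export clearance + origin terminal + freight + insurance = 138658.02 + 183.94 + 156.58 + 868.17 + 4532.53 + 90.32 = 144489.56
Import duty = 653 × 0.29 = 189.37
Buyer bears: inland to port 183.94 + export clearance 156.58 + origin terminal 868.17 + freight 4532.53 + insurance 90.32 + brokerage 402.45 + delivery 2150.02 + duty 189.37 = 8573.38
Landed cost = invoice 138658.02 + 8573.38 = 147231.40

Total landed cost: AUD 147231.40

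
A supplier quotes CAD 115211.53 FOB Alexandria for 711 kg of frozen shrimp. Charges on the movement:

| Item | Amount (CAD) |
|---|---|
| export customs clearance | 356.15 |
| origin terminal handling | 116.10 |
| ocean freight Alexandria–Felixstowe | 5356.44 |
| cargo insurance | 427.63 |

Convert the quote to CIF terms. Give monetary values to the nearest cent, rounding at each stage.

CIF price: CAD 120995.60

Not relevant to the conversion: origin terminal, export clearance — on the seller under both FOB and CIF; already in the FOB price and stays in the CIF price.
From FOB to CIF, the seller additionally bears: freight, insurance.
CIF price = 115211.53 + 5356.44 + 427.63 = 120995.60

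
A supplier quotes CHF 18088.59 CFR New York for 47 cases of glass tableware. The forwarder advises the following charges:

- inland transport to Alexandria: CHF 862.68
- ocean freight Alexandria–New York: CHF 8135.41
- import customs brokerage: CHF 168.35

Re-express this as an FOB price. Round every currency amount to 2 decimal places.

Not relevant to the conversion: inland to port — on the seller under both CFR and FOB; already in the CFR price and stays in the FOB price. brokerage — on the buyer under both terms; not part of either seller's price.
From CFR to FOB, the seller no longer bears: freight.
FOB price = 18088.59 − 8135.41 = 9953.18

FOB price: CHF 9953.18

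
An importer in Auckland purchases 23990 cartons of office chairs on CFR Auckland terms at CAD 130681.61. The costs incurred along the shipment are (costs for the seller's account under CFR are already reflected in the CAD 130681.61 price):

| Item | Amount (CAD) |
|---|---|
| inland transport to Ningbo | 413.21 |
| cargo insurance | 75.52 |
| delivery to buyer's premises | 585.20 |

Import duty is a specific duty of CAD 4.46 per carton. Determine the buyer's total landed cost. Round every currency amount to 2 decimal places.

CFR: the seller pays costs through ocean freight to the destination port, but not insurance.
Already in the invoice (seller's account under CFR): inland to port — exclude.
CIF value = CFR price + insurance = 130681.61 + 75.52 = 130757.13
Import duty = 23990 × 4.46 = 106995.40
Buyer bears: insurance 75.52 + delivery 585.20 + duty 106995.40 = 107656.12
Landed cost = invoice 130681.61 + 107656.12 = 238337.73

Total landed cost: CAD 238337.73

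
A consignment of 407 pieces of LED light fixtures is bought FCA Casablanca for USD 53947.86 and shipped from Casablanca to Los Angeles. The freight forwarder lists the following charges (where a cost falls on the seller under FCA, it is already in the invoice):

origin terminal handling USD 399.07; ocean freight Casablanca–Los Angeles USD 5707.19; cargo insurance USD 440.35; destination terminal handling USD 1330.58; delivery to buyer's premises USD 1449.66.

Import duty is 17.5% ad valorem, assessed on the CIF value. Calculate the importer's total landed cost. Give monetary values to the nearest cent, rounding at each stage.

FCA: the seller delivers export-cleared goods to the carrier; the buyer bears costs from that point.
CIF value = FCA price + origin terminal + freight + insurance = 53947.86 + 399.07 + 5707.19 + 440.35 = 60494.47
Import duty = 60494.47 × 17.5% = 10586.53
Buyer bears: origin terminal 399.07 + freight 5707.19 + insurance 440.35 + destination terminal 1330.58 + delivery 1449.66 + duty 10586.53 = 19913.38
Landed cost = invoice 53947.86 + 19913.38 = 73861.24

Total landed cost: USD 73861.24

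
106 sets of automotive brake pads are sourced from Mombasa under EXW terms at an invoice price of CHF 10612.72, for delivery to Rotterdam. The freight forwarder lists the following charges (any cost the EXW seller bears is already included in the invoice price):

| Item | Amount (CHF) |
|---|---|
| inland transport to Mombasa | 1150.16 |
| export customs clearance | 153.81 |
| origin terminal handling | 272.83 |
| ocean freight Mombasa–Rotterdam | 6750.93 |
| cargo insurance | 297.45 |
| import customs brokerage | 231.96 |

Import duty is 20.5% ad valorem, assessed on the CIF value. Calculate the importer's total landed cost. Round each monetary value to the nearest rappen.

EXW: the seller makes goods available at their premises; the buyer bears all onward costs.
CIF value = EXW price + inland to port + export clearance + origin terminal + freight + insurance = 10612.72 + 1150.16 + 153.81 + 272.83 + 6750.93 + 297.45 = 19237.90
Import duty = 19237.90 × 20.5% = 3943.77
Buyer bears: inland to port 1150.16 + export clearance 153.81 + origin terminal 272.83 + freight 6750.93 + insurance 297.45 + brokerage 231.96 + duty 3943.77 = 12800.91
Landed cost = invoice 10612.72 + 12800.91 = 23413.63

Total landed cost: CHF 23413.63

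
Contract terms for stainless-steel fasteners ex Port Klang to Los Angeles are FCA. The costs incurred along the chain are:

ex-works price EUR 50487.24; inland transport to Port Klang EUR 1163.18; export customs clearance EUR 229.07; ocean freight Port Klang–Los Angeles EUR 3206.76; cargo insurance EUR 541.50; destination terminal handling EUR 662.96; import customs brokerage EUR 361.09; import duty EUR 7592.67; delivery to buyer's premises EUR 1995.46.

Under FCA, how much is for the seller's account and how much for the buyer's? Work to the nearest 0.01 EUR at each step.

Seller: EUR 51879.49; buyer: EUR 14360.44

FCA: the seller delivers export-cleared goods to the carrier; the buyer bears costs from that point.
Seller's account: goods 50487.24 + inland to port 1163.18 + export clearance 229.07 = 51879.49
Buyer's account: freight 3206.76 + insurance 541.50 + destination terminal 662.96 + brokerage 361.09 + duty 7592.67 + delivery 1995.46 = 14360.44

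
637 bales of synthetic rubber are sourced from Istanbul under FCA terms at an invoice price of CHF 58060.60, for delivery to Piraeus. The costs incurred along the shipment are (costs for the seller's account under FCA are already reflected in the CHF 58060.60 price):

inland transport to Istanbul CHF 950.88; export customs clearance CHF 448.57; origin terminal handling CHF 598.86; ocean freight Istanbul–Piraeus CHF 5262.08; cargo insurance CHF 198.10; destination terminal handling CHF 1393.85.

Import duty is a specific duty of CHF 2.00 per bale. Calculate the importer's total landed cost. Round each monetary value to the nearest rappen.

Total landed cost: CHF 66787.49

FCA: the seller delivers export-cleared goods to the carrier; the buyer bears costs from that point.
Already in the invoice (seller's account under FCA): inland to port, export clearance — exclude.
CIF value = FCA price + origin terminal + freight + insurance = 58060.60 + 598.86 + 5262.08 + 198.10 = 64119.64
Import duty = 637 × 2.00 = 1274.00
Buyer bears: origin terminal 598.86 + freight 5262.08 + insurance 198.10 + destination terminal 1393.85 + duty 1274.00 = 8726.89
Landed cost = invoice 58060.60 + 8726.89 = 66787.49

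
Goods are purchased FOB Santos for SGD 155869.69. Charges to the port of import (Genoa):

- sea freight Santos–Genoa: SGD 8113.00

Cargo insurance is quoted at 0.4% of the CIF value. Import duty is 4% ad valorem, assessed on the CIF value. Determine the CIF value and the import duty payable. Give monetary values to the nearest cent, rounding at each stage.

CIF value: SGD 164641.26; import duty: SGD 6585.65

Let C be the CIF value. C = FOB price + freight + 0.4% × C
C − 0.4% × C = 155869.69 + 8113.00
0.996 × C = 163982.69
C = 163982.69 / 0.996 = 164641.26
Insurance premium = 0.4% × 164641.26 = 658.57
Import duty = 164641.26 × 4% = 6585.65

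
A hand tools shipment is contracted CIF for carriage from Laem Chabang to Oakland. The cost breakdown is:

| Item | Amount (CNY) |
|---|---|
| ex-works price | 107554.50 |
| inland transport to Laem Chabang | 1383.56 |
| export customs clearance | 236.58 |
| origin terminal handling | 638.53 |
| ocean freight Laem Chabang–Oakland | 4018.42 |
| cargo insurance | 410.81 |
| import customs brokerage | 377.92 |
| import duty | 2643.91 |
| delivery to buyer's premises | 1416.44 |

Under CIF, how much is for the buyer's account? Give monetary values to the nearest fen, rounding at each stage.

Buyer's account: CNY 4438.27

CIF: the seller pays costs through ocean freight and marine insurance to the destination port.
Seller's account: goods 107554.50 + inland to port 1383.56 + export clearance 236.58 + origin terminal 638.53 + freight 4018.42 + insurance 410.81 = 114242.40
Buyer's account: brokerage 377.92 + duty 2643.91 + delivery 1416.44 = 4438.27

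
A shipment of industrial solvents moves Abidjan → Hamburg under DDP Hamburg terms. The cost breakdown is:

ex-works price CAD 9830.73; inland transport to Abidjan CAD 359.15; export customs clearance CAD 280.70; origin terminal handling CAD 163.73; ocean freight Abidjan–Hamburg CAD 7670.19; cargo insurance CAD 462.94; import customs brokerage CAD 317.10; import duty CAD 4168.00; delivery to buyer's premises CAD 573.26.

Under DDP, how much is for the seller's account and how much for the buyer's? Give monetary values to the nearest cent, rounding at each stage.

Seller: CAD 23825.80; buyer: CAD 0.00

DDP: the seller bears all costs including import duty.
Seller's account: goods 9830.73 + inland to port 359.15 + export clearance 280.70 + origin terminal 163.73 + freight 7670.19 + insurance 462.94 + brokerage 317.10 + duty 4168.00 + delivery 573.26 = 23825.80
Buyer's account: 0.00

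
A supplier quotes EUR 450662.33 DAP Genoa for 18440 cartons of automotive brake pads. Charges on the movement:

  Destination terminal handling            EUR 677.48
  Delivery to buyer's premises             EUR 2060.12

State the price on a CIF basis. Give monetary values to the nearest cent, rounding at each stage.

From DAP to CIF, the seller no longer bears: destination terminal, delivery.
CIF price = 450662.33 − 677.48 − 2060.12 = 447924.73

CIF price: EUR 447924.73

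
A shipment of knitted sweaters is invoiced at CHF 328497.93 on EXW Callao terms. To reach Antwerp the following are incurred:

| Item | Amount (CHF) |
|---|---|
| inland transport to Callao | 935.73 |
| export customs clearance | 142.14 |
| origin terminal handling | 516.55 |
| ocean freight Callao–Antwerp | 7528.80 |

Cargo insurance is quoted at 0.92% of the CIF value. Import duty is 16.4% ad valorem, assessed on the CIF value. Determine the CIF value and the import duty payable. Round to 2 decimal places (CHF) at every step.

CIF value: CHF 340756.11; import duty: CHF 55884.00

Let C be the CIF value. C = EXW price + pre-shipment costs + freight + 0.92% × C
C − 0.92% × C = 328497.93 + 935.73 + 142.14 + 516.55 + 7528.80
0.9908 × C = 337621.15
C = 337621.15 / 0.9908 = 340756.11
Insurance premium = 0.92% × 340756.11 = 3134.96
Import duty = 340756.11 × 16.4% = 55884.00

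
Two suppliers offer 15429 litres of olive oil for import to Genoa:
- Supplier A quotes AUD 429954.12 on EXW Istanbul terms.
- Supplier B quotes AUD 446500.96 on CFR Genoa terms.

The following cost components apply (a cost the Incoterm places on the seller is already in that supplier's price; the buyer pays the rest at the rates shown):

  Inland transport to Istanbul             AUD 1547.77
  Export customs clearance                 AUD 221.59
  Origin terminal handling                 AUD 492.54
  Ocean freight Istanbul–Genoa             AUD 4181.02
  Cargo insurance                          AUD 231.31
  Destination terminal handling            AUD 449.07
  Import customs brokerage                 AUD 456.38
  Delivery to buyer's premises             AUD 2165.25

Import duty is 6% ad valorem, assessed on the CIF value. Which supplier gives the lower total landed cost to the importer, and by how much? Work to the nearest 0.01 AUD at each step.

Supplier A (EXW):
CIF value = EXW price + inland to port + export clearance + origin terminal + freight + insurance = 429954.12 + 1547.77 + 221.59 + 492.54 + 4181.02 + 231.31 = 436628.35
Import duty = 436628.35 × 6% = 26197.70
Buyer bears (A): 1547.77 + 221.59 + 492.54 + 4181.02 + 231.31 + 449.07 + 456.38 + 2165.25 = 9744.93
Landed cost (A) = invoice 429954.12 + 9744.93 + duty 26197.70 = 465896.75
Supplier B (CFR):
CIF value = CFR price + insurance = 446500.96 + 231.31 = 446732.27
Import duty = 446732.27 × 6% = 26803.94
Buyer bears (B): 231.31 + 449.07 + 456.38 + 2165.25 = 3302.01
Landed cost (B) = invoice 446500.96 + 3302.01 + duty 26803.94 = 476606.91
Difference = |465896.75 − 476606.91| = 10710.16

Supplier A is cheaper by AUD 10710.16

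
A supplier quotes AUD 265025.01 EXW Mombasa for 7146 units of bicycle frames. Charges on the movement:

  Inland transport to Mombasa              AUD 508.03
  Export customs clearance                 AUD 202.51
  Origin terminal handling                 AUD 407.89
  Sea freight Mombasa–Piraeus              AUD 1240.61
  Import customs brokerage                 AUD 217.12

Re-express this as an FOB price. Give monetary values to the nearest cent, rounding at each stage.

FOB price: AUD 266143.44

Not relevant to the conversion: freight, brokerage — on the buyer under both terms; not part of either seller's price.
From EXW to FOB, the seller additionally bears: inland to port, export clearance, origin terminal.
FOB price = 265025.01 + 508.03 + 202.51 + 407.89 = 266143.44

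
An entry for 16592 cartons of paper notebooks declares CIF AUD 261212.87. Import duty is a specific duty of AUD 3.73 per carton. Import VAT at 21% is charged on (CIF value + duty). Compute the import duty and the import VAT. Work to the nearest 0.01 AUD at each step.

Import duty: AUD 61888.16; import VAT: AUD 67851.22

Import duty = 16592 × 3.73 = 61888.16
VAT base = CIF + duty = 261212.87 + 61888.16 = 323101.03
Import VAT = 323101.03 × 21% = 67851.22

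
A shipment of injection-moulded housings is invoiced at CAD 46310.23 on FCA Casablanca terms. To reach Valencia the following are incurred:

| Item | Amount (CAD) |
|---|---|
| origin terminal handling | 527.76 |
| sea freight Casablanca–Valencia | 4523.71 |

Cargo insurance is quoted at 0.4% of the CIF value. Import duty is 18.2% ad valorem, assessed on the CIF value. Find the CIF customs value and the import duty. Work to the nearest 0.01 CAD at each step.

CIF value: CAD 51567.97; import duty: CAD 9385.37

Let C be the CIF value. C = FCA price + pre-shipment costs + freight + 0.4% × C
C − 0.4% × C = 46310.23 + 527.76 + 4523.71
0.996 × C = 51361.70
C = 51361.70 / 0.996 = 51567.97
Insurance premium = 0.4% × 51567.97 = 206.27
Import duty = 51567.97 × 18.2% = 9385.37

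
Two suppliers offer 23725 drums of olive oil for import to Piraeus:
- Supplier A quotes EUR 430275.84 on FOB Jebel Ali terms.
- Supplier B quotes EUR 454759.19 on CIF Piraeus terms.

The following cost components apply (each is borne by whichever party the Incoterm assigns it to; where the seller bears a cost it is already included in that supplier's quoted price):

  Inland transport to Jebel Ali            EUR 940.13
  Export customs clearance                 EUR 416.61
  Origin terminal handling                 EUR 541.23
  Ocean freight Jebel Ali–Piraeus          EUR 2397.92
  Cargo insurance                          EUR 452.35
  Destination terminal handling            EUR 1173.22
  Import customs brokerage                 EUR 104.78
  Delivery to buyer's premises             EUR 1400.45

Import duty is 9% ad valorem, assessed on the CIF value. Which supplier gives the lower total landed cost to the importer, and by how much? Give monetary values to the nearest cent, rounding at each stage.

Supplier A is cheaper by EUR 23580.06

Supplier A (FOB):
CIF value = FOB price + freight + insurance = 430275.84 + 2397.92 + 452.35 = 433126.11
Import duty = 433126.11 × 9% = 38981.35
Buyer bears (A): 2397.92 + 452.35 + 1173.22 + 104.78 + 1400.45 = 5528.72
Landed cost (A) = invoice 430275.84 + 5528.72 + duty 38981.35 = 474785.91
Supplier B (CIF):
The CIF price already equals the CIF value: 454759.19
Import duty = 454759.19 × 9% = 40928.33
Buyer bears (B): 1173.22 + 104.78 + 1400.45 = 2678.45
Landed cost (B) = invoice 454759.19 + 2678.45 + duty 40928.33 = 498365.97
Difference = |474785.91 − 498365.97| = 23580.06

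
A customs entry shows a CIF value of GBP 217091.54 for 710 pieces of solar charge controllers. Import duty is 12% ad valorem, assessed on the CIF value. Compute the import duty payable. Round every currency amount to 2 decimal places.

Import duty: GBP 26050.98

Import duty = 217091.54 × 12% = 26050.98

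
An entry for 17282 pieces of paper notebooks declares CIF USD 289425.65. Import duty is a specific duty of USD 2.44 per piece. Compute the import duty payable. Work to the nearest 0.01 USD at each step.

Import duty = 17282 × 2.44 = 42168.08

Import duty: USD 42168.08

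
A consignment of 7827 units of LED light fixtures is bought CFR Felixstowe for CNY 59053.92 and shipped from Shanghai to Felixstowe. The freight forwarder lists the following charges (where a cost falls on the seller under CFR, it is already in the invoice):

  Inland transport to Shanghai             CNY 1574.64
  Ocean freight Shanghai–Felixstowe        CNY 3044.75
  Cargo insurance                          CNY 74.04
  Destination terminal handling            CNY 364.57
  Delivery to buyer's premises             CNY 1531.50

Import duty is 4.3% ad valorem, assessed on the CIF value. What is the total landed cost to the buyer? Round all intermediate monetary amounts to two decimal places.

Total landed cost: CNY 63566.53

CFR: the seller pays costs through ocean freight to the destination port, but not insurance.
Already in the invoice (seller's account under CFR): inland to port, freight — exclude.
CIF value = CFR price + insurance = 59053.92 + 74.04 = 59127.96
Import duty = 59127.96 × 4.3% = 2542.50
Buyer bears: insurance 74.04 + destination terminal 364.57 + delivery 1531.50 + duty 2542.50 = 4512.61
Landed cost = invoice 59053.92 + 4512.61 = 63566.53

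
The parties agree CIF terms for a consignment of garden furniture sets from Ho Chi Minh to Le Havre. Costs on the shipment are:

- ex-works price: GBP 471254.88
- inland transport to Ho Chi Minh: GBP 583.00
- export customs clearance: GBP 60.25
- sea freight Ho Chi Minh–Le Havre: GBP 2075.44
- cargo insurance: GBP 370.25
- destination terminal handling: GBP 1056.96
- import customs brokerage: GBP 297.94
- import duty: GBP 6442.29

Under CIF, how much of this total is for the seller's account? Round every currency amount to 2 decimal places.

Seller's account: GBP 474343.82

CIF: the seller pays costs through ocean freight and marine insurance to the destination port.
Seller's account: goods 471254.88 + inland to port 583.00 + export clearance 60.25 + freight 2075.44 + insurance 370.25 = 474343.82
Buyer's account: destination terminal 1056.96 + brokerage 297.94 + duty 6442.29 = 7797.19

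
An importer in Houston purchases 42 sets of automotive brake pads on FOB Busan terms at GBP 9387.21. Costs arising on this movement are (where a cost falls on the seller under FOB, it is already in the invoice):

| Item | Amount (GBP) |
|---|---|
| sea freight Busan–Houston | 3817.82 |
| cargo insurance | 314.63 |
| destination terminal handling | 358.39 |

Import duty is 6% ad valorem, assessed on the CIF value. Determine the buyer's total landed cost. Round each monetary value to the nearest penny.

FOB: the seller bears costs until goods are on board at the origin port; the buyer bears freight, insurance and all costs thereafter.
CIF value = FOB price + freight + insurance = 9387.21 + 3817.82 + 314.63 = 13519.66
Import duty = 13519.66 × 6% = 811.18
Buyer bears: freight 3817.82 + insurance 314.63 + destination terminal 358.39 + duty 811.18 = 5302.02
Landed cost = invoice 9387.21 + 5302.02 = 14689.23

Total landed cost: GBP 14689.23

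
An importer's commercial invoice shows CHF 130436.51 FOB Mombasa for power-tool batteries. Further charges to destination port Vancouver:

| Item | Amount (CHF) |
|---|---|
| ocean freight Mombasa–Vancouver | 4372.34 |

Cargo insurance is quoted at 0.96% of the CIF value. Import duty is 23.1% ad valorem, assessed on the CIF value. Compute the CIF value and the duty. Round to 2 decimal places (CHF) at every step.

CIF value: CHF 136115.56; import duty: CHF 31442.69

Let C be the CIF value. C = FOB price + freight + 0.96% × C
C − 0.96% × C = 130436.51 + 4372.34
0.9904 × C = 134808.85
C = 134808.85 / 0.9904 = 136115.56
Insurance premium = 0.96% × 136115.56 = 1306.71
Import duty = 136115.56 × 23.1% = 31442.69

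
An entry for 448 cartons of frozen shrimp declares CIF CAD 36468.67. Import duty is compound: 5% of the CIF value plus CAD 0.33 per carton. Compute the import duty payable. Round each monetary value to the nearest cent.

Import duty: CAD 1971.27

Ad valorem component: 36468.67 × 5% = 1823.43
Specific component: 448 × 0.33 = 147.84
Import duty = 1823.43 + 147.84 = 1971.27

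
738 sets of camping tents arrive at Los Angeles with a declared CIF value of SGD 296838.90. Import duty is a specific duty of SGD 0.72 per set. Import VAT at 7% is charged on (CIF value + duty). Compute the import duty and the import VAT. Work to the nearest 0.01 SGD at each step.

Import duty: SGD 531.36; import VAT: SGD 20815.92

Import duty = 738 × 0.72 = 531.36
VAT base = CIF + duty = 296838.90 + 531.36 = 297370.26
Import VAT = 297370.26 × 7% = 20815.92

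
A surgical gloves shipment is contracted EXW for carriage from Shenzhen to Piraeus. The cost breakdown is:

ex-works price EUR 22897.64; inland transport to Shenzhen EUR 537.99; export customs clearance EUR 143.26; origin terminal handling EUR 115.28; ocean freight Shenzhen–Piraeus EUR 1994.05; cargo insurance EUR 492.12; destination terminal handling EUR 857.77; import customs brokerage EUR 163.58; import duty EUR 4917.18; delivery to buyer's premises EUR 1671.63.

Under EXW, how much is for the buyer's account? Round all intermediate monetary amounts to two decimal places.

Buyer's account: EUR 10892.86

EXW: the seller makes goods available at their premises; the buyer bears all onward costs.
Seller's account: goods 22897.64 = 22897.64
Buyer's account: inland to port 537.99 + export clearance 143.26 + origin terminal 115.28 + freight 1994.05 + insurance 492.12 + destination terminal 857.77 + brokerage 163.58 + duty 4917.18 + delivery 1671.63 = 10892.86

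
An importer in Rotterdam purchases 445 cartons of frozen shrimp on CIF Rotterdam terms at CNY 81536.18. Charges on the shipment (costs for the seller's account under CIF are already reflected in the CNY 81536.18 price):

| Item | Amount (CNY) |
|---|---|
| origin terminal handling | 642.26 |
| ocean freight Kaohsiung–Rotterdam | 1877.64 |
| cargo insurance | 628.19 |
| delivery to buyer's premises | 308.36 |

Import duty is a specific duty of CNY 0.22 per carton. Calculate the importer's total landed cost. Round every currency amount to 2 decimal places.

Total landed cost: CNY 81942.44

CIF: the seller pays costs through ocean freight and marine insurance to the destination port.
Already in the invoice (seller's account under CIF): origin terminal, freight, insurance — exclude.
The CIF price already equals the CIF value: 81536.18
Import duty = 445 × 0.22 = 97.90
Buyer bears: delivery 308.36 + duty 97.90 = 406.26
Landed cost = invoice 81536.18 + 406.26 = 81942.44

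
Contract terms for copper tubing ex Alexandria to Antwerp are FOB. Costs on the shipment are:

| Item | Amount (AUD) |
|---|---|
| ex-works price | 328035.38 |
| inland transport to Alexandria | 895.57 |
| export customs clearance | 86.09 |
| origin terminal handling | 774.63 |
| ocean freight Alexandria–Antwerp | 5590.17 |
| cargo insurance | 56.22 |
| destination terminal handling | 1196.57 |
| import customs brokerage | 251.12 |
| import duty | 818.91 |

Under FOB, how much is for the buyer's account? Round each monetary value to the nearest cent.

Buyer's account: AUD 7912.99

FOB: the seller bears costs until goods are on board at the origin port; the buyer bears freight, insurance and all costs thereafter.
Seller's account: goods 328035.38 + inland to port 895.57 + export clearance 86.09 + origin terminal 774.63 = 329791.67
Buyer's account: freight 5590.17 + insurance 56.22 + destination terminal 1196.57 + brokerage 251.12 + duty 818.91 = 7912.99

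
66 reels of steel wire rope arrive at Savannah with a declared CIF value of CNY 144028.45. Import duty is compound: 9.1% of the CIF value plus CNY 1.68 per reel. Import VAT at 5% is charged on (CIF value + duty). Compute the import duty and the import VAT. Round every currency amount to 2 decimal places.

Import duty: CNY 13217.47; import VAT: CNY 7862.30

Ad valorem component: 144028.45 × 9.1% = 13106.59
Specific component: 66 × 1.68 = 110.88
Import duty = 13106.59 + 110.88 = 13217.47
VAT base = CIF + duty = 144028.45 + 13217.47 = 157245.92
Import VAT = 157245.92 × 5% = 7862.30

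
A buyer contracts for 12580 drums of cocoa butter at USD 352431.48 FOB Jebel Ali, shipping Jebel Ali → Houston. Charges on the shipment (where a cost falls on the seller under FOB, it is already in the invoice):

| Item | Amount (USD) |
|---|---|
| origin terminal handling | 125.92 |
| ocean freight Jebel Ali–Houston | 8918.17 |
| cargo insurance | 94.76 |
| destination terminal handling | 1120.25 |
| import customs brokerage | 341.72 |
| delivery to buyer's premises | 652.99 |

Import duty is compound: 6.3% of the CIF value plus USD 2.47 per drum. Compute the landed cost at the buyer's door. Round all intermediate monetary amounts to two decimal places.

Total landed cost: USD 417402.97

FOB: the seller bears costs until goods are on board at the origin port; the buyer bears freight, insurance and all costs thereafter.
Already in the invoice (seller's account under FOB): origin terminal — exclude.
CIF value = FOB price + freight + insurance = 352431.48 + 8918.17 + 94.76 = 361444.41
Ad valorem component: 361444.41 × 6.3% = 22771.00
Specific component: 12580 × 2.47 = 31072.60
Import duty = 22771.00 + 31072.60 = 53843.60
Buyer bears: freight 8918.17 + insurance 94.76 + destination terminal 1120.25 + brokerage 341.72 + delivery 652.99 + duty 53843.60 = 64971.49
Landed cost = invoice 352431.48 + 64971.49 = 417402.97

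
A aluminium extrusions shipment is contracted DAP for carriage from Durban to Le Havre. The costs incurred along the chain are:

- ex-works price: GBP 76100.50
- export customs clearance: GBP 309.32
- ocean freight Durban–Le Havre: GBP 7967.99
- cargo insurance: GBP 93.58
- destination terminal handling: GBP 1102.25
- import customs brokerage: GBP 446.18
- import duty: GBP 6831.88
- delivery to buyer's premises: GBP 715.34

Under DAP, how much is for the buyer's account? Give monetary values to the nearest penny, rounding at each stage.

Buyer's account: GBP 7278.06

DAP: the seller bears all costs to the named destination except import duty and clearance.
Seller's account: goods 76100.50 + export clearance 309.32 + freight 7967.99 + insurance 93.58 + destination terminal 1102.25 + delivery 715.34 = 86288.98
Buyer's account: brokerage 446.18 + duty 6831.88 = 7278.06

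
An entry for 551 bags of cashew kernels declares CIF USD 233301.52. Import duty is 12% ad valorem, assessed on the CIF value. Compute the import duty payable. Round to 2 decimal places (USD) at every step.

Import duty: USD 27996.18

Import duty = 233301.52 × 12% = 27996.18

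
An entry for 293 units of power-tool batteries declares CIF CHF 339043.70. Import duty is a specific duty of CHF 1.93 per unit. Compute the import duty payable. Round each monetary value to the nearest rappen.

Import duty: CHF 565.49

Import duty = 293 × 1.93 = 565.49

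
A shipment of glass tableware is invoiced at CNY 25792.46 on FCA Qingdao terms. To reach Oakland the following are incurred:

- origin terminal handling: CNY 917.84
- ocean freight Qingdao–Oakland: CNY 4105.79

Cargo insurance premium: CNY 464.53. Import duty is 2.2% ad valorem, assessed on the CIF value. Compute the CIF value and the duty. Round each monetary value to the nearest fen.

CIF value: CNY 31280.62; import duty: CNY 688.17

CIF = FCA price + pre-shipment costs + freight + insurance
CIF = 25792.46 + 917.84 + 4105.79 + 464.53 = 31280.62
Import duty = 31280.62 × 2.2% = 688.17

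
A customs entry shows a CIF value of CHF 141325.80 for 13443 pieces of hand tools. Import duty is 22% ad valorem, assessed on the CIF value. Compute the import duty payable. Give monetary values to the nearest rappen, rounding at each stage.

Import duty: CHF 31091.68

Import duty = 141325.80 × 22% = 31091.68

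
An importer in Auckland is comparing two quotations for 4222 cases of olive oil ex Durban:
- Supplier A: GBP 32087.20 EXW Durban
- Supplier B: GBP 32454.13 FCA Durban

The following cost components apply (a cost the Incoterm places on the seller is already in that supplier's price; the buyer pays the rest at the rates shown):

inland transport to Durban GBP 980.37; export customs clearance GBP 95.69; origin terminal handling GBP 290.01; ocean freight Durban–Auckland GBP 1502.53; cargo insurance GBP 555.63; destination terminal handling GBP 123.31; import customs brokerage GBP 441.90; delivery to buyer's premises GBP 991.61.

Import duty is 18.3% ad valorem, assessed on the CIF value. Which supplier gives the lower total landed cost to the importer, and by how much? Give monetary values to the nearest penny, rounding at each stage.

Supplier B is cheaper by GBP 838.90

Supplier A (EXW):
CIF value = EXW price + inland to port + export clearance + origin terminal + freight + insurance = 32087.20 + 980.37 + 95.69 + 290.01 + 1502.53 + 555.63 = 35511.43
Import duty = 35511.43 × 18.3% = 6498.59
Buyer bears (A): 980.37 + 95.69 + 290.01 + 1502.53 + 555.63 + 123.31 + 441.90 + 991.61 = 4981.05
Landed cost (A) = invoice 32087.20 + 4981.05 + duty 6498.59 = 43566.84
Supplier B (FCA):
CIF value = FCA price + origin terminal + freight + insurance = 32454.13 + 290.01 + 1502.53 + 555.63 = 34802.30
Import duty = 34802.30 × 18.3% = 6368.82
Buyer bears (B): 290.01 + 1502.53 + 555.63 + 123.31 + 441.90 + 991.61 = 3904.99
Landed cost (B) = invoice 32454.13 + 3904.99 + duty 6368.82 = 42727.94
Difference = |43566.84 − 42727.94| = 838.90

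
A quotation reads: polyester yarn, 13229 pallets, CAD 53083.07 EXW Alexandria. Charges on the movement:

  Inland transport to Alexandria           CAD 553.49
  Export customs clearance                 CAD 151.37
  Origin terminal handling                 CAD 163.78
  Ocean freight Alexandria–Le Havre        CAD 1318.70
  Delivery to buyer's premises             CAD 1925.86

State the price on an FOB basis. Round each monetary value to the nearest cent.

Not relevant to the conversion: freight, delivery — on the buyer under both terms; not part of either seller's price.
From EXW to FOB, the seller additionally bears: inland to port, export clearance, origin terminal.
FOB price = 53083.07 + 553.49 + 151.37 + 163.78 = 53951.71

FOB price: CAD 53951.71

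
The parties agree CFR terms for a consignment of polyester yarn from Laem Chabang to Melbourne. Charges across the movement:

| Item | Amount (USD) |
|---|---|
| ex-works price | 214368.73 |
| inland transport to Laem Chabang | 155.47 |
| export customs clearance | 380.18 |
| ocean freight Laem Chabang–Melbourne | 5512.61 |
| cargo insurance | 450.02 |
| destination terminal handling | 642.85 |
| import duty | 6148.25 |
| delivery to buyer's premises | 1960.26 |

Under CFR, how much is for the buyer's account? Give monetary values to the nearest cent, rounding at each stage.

Buyer's account: USD 9201.38

CFR: the seller pays costs through ocean freight to the destination port, but not insurance.
Seller's account: goods 214368.73 + inland to port 155.47 + export clearance 380.18 + freight 5512.61 = 220416.99
Buyer's account: insurance 450.02 + destination terminal 642.85 + duty 6148.25 + delivery 1960.26 = 9201.38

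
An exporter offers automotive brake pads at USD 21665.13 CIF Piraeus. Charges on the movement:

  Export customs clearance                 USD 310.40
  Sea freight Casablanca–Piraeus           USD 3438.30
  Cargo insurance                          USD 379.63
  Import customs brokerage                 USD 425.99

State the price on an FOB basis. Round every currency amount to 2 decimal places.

Not relevant to the conversion: export clearance — on the seller under both CIF and FOB; already in the CIF price and stays in the FOB price. brokerage — on the buyer under both terms; not part of either seller's price.
From CIF to FOB, the seller no longer bears: freight, insurance.
FOB price = 21665.13 − 3438.30 − 379.63 = 17847.20

FOB price: USD 17847.20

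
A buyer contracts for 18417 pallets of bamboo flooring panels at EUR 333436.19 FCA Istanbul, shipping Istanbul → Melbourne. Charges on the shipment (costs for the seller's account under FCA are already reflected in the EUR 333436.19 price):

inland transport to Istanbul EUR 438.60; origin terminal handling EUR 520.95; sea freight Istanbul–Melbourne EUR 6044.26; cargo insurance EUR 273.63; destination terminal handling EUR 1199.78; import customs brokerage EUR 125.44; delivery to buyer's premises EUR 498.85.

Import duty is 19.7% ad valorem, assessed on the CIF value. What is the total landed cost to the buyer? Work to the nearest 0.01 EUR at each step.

FCA: the seller delivers export-cleared goods to the carrier; the buyer bears costs from that point.
Already in the invoice (seller's account under FCA): inland to port — exclude.
CIF value = FCA price + origin terminal + freight + insurance = 333436.19 + 520.95 + 6044.26 + 273.63 = 340275.03
Import duty = 340275.03 × 19.7% = 67034.18
Buyer bears: origin terminal 520.95 + freight 6044.26 + insurance 273.63 + destination terminal 1199.78 + brokerage 125.44 + delivery 498.85 + duty 67034.18 = 75697.09
Landed cost = invoice 333436.19 + 75697.09 = 409133.28

Total landed cost: EUR 409133.28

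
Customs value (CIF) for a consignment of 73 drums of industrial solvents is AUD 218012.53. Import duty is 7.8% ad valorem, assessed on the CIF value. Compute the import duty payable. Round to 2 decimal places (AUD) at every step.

Import duty: AUD 17004.98

Import duty = 218012.53 × 7.8% = 17004.98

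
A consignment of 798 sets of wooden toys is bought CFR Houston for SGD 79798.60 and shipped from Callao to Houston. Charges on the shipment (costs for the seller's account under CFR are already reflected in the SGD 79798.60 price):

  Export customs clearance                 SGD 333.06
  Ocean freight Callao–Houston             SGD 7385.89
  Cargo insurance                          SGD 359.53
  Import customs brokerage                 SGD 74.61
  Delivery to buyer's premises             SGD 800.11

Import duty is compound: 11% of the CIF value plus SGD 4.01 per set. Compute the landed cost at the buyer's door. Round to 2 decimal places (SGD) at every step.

Total landed cost: SGD 93050.22

CFR: the seller pays costs through ocean freight to the destination port, but not insurance.
Already in the invoice (seller's account under CFR): export clearance, freight — exclude.
CIF value = CFR price + insurance = 79798.60 + 359.53 = 80158.13
Ad valorem component: 80158.13 × 11% = 8817.39
Specific component: 798 × 4.01 = 3199.98
Import duty = 8817.39 + 3199.98 = 12017.37
Buyer bears: insurance 359.53 + brokerage 74.61 + delivery 800.11 + duty 12017.37 = 13251.62
Landed cost = invoice 79798.60 + 13251.62 = 93050.22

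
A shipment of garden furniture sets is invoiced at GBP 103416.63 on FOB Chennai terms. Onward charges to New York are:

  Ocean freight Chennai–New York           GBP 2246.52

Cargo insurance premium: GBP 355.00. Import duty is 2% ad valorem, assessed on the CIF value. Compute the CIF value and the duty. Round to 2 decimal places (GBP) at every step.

CIF = FOB price + freight + insurance
CIF = 103416.63 + 2246.52 + 355.00 = 106018.15
Import duty = 106018.15 × 2% = 2120.36

CIF value: GBP 106018.15; import duty: GBP 2120.36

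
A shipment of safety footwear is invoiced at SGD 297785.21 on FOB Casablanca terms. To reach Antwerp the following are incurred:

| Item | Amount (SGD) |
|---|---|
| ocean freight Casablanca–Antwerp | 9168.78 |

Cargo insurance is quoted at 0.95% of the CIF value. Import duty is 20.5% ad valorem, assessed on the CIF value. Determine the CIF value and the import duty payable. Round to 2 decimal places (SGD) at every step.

Let C be the CIF value. C = FOB price + freight + 0.95% × C
C − 0.95% × C = 297785.21 + 9168.78
0.9905 × C = 306953.99
C = 306953.99 / 0.9905 = 309898.02
Insurance premium = 0.95% × 309898.02 = 2944.03
Import duty = 309898.02 × 20.5% = 63529.09

CIF value: SGD 309898.02; import duty: SGD 63529.09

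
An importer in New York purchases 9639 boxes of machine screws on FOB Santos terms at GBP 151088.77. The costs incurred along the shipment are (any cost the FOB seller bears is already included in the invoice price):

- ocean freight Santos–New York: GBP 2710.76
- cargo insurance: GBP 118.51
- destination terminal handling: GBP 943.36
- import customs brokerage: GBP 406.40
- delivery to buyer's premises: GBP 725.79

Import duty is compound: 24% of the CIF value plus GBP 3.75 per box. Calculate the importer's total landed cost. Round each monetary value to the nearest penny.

FOB: the seller bears costs until goods are on board at the origin port; the buyer bears freight, insurance and all costs thereafter.
CIF value = FOB price + freight + insurance = 151088.77 + 2710.76 + 118.51 = 153918.04
Ad valorem component: 153918.04 × 24% = 36940.33
Specific component: 9639 × 3.75 = 36146.25
Import duty = 36940.33 + 36146.25 = 73086.58
Buyer bears: freight 2710.76 + insurance 118.51 + destination terminal 943.36 + brokerage 406.40 + delivery 725.79 + duty 73086.58 = 77991.40
Landed cost = invoice 151088.77 + 77991.40 = 229080.17

Total landed cost: GBP 229080.17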